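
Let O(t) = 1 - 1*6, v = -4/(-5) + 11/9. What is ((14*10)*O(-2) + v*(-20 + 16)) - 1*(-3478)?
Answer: 124646/45 ≈ 2769.9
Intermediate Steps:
v = 91/45 (v = -4*(-⅕) + 11*(⅑) = ⅘ + 11/9 = 91/45 ≈ 2.0222)
O(t) = -5 (O(t) = 1 - 6 = -5)
((14*10)*O(-2) + v*(-20 + 16)) - 1*(-3478) = ((14*10)*(-5) + 91*(-20 + 16)/45) - 1*(-3478) = (140*(-5) + (91/45)*(-4)) + 3478 = (-700 - 364/45) + 3478 = -31864/45 + 3478 = 124646/45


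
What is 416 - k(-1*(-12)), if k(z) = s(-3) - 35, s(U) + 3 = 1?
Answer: 453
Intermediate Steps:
s(U) = -2 (s(U) = -3 + 1 = -2)
k(z) = -37 (k(z) = -2 - 35 = -37)
416 - k(-1*(-12)) = 416 - 1*(-37) = 416 + 37 = 453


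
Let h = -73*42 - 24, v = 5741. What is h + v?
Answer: 2651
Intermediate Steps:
h = -3090 (h = -3066 - 24 = -3090)
h + v = -3090 + 5741 = 2651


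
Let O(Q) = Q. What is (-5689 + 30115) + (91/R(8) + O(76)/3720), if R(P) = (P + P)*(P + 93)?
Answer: 18354731107/751440 ≈ 24426.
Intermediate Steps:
R(P) = 2*P*(93 + P) (R(P) = (2*P)*(93 + P) = 2*P*(93 + P))
(-5689 + 30115) + (91/R(8) + O(76)/3720) = (-5689 + 30115) + (91/((2*8*(93 + 8))) + 76/3720) = 24426 + (91/((2*8*101)) + 76*(1/3720)) = 24426 + (91/1616 + 19/930) = 24426 + 57667/751440 = 18354731107/751440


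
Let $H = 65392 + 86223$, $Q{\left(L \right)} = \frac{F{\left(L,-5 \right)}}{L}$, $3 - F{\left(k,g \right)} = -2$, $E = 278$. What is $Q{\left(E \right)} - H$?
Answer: $- \frac{42148965}{278} \approx -1.5162 \cdot 10^{5}$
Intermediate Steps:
$F{\left(k,g \right)} = 5$ ($F{\left(k,g \right)} = 3 - -2 = 3 + 2 = 5$)
$Q{\left(L \right)} = \frac{5}{L}$
$H = 151615$
$Q{\left(E \right)} - H = \frac{5}{278} - 151615 = - \frac{42148965}{278}$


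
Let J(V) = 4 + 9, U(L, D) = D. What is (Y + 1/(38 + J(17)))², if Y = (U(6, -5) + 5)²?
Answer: 1/2601 ≈ 0.00038447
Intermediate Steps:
J(V) = 13
Y = 0 (Y = (-5 + 5)² = 0² = 0)
(Y + 1/(38 + J(17)))² = (0 + 1/(38 + 13))² = (0 + 1/51)² = (1/51)² = 1/2601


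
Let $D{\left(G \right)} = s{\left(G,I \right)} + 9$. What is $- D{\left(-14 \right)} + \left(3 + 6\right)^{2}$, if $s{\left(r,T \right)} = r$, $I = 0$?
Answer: $86$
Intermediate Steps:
$D{\left(G \right)} = 9 + G$ ($D{\left(G \right)} = G + 9 = 9 + G$)
$- D{\left(-14 \right)} + \left(3 + 6\right)^{2} = - (9 - 14) + \left(3 + 6\right)^{2} = \left(-1\right) \left(-5\right) + 9^{2} = 5 + 81 = 86$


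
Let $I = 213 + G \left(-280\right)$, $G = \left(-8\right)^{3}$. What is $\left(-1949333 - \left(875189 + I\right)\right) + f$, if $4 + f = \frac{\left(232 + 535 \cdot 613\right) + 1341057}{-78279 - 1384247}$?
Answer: $- \frac{2170461813659}{731263} \approx -2.9681 \cdot 10^{6}$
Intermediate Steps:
$G = -512$
$f = - \frac{3759674}{731263}$ ($f = -4 + \frac{\left(232 + 535 \cdot 613\right) + 1341057}{-78279 - 1384247} = -4 + \frac{\left(232 + 327955\right) + 1341057}{-1462526} = -4 + \left(328187 + 1341057\right) \left(- \frac{1}{1462526}\right) = -4 + 1669244 \left(- \frac{1}{1462526}\right) = -4 - \frac{834622}{731263} = - \frac{3759674}{731263} \approx -5.1413$)
$I = 143573$ ($I = 213 - -143360 = 213 + 143360 = 143573$)
$\left(-1949333 - \left(875189 + I\right)\right) + f = \left(-1949333 - 1018762\right) - \frac{3759674}{731263} = -2968095 - \frac{3759674}{731263} = - \frac{2170461813659}{731263}$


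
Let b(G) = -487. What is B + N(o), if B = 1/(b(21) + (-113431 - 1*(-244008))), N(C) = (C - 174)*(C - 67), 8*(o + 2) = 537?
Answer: 849812957/4162880 ≈ 204.14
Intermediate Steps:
o = 521/8 (o = -2 + (1/8)*537 = -2 + 537/8 = 521/8 ≈ 65.125)
N(C) = (-174 + C)*(-67 + C)
B = 1/130090 (B = 1/(-487 + (-113431 - 1*(-244008))) = 1/(-487 + (-113431 + 244008)) = 1/(-487 + 130577) = 1/130090 ≈ 7.6870e-6)
B + N(o) = 1/130090 + (11658 + (521/8)**2 - 241*521/8) = 1/130090 + (11658 + 271441/64 - 125561/8) = 1/130090 + 13065/64 = 849812957/4162880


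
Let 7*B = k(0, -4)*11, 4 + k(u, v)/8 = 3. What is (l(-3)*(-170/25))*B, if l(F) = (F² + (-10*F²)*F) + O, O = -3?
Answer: 825792/35 ≈ 23594.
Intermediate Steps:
k(u, v) = -8 (k(u, v) = -32 + 8*3 = -32 + 24 = -8)
l(F) = -3 + F² - 10*F³ (l(F) = (F² + (-10*F²)*F) - 3 = (F² - 10*F³) - 3 = -3 + F² - 10*F³)
B = -88/7 (B = (-8*11)/7 = (⅐)*(-88) = -88/7 ≈ -12.571)
(l(-3)*(-170/25))*B = ((-3 + (-3)² - 10*(-3)³)*(-170/25))*(-88/7) = ((-3 + 9 - 10*(-27))*(-170*1/25))*(-88/7) = ((-3 + 9 + 270)*(-34/5))*(-88/7) = (276*(-34/5))*(-88/7) = -9384/5*(-88/7) = 825792/35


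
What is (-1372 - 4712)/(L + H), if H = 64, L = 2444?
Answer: -507/209 ≈ -2.4258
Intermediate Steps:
(-1372 - 4712)/(L + H) = (-1372 - 4712)/(2444 + 64) = -6084/2508 = -6084*1/2508 = -507/209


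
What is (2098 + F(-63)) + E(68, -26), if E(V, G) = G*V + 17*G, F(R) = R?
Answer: -175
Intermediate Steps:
E(V, G) = 17*G + G*V
(2098 + F(-63)) + E(68, -26) = (2098 - 63) - 26*(17 + 68) = 2035 - 26*85 = 2035 - 2210 = -175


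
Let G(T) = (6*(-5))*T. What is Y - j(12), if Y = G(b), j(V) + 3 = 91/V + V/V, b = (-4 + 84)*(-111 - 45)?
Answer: 4492733/12 ≈ 3.7439e+5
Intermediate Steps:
b = -12480 (b = 80*(-156) = -12480)
G(T) = -30*T
j(V) = -2 + 91/V (j(V) = -3 + (91/V + V/V) = -3 + (91/V + 1) = -3 + (1 + 91/V) = -2 + 91/V)
Y = 374400 (Y = -30*(-12480) = 374400)
Y - j(12) = 374400 - (-2 + 91/12) = 374400 - 1*67/12 = 374400 - 67/12 = 4492733/12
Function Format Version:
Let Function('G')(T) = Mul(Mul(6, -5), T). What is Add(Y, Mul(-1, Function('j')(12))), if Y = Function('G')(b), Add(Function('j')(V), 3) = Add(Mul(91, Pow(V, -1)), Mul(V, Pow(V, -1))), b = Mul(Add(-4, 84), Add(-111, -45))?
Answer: Rational(4492733, 12) ≈ 3.7439e+5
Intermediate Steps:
b = -12480 (b = Mul(80, -156) = -12480)
Function('G')(T) = Mul(-30, T)
Function('j')(V) = Add(-2, Mul(91, Pow(V, -1))) (Function('j')(V) = Add(-3, Add(Mul(91, Pow(V, -1)), Mul(V, Pow(V, -1)))) = Add(-3, Add(Mul(91, Pow(V, -1)), 1)) = Add(-3, Add(1, Mul(91, Pow(V, -1)))) = Add(-2, Mul(91, Pow(V, -1))))
Y = 374400 (Y = Mul(-30, -12480) = 374400)
Add(Y, Mul(-1, Function('j')(12))) = Add(374400, Mul(-1, Add(-2, Mul(91, Pow(12, -1))))) = Add(374400, Mul(-1, Add(-2, Mul(91, Rational(1, 12))))) = Add(374400, Mul(-1, Add(-2, Rational(91, 12)))) = Add(374400, Mul(-1, Rational(67, 12))) = Add(374400, Rational(-67, 12)) = Rational(4492733, 12)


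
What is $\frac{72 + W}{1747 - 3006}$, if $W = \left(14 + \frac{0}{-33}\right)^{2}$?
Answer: $- \frac{268}{1259} \approx -0.21287$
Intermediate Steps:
$W = 196$ ($W = \left(14 + 0 \left(- \frac{1}{33}\right)\right)^{2} = \left(14 + 0\right)^{2} = 14^{2} = 196$)
$\frac{72 + W}{1747 - 3006} = \frac{72 + 196}{1747 - 3006} = \frac{268}{-1259} = 268 \left(- \frac{1}{1259}\right) = - \frac{268}{1259}$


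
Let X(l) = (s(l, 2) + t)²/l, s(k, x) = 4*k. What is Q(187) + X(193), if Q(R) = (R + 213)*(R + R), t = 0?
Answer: 152688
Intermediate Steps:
Q(R) = 2*R*(213 + R) (Q(R) = (213 + R)*(2*R) = 2*R*(213 + R))
X(l) = 16*l (X(l) = (4*l + 0)²/l = (4*l)²/l = (16*l²)/l = 16*l)
Q(187) + X(193) = 2*187*(213 + 187) + 16*193 = 2*187*400 + 3088 = 149600 + 3088 = 152688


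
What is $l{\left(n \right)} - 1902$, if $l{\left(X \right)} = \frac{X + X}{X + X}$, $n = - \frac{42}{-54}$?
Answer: $-1901$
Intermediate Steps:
$n = \frac{7}{9}$ ($n = \left(-42\right) \left(- \frac{1}{54}\right) = \frac{7}{9} \approx 0.77778$)
$l{\left(X \right)} = 1$ ($l{\left(X \right)} = \frac{2 X}{2 X} = 2 X \frac{1}{2 X} = 1$)
$l{\left(n \right)} - 1902 = 1 - 1902 = -1901$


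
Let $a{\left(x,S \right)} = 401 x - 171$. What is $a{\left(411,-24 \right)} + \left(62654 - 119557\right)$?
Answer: $107737$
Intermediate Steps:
$a{\left(x,S \right)} = -171 + 401 x$
$a{\left(411,-24 \right)} + \left(62654 - 119557\right) = \left(-171 + 401 \cdot 411\right) + \left(62654 - 119557\right) = \left(-171 + 164811\right) + \left(62654 - 119557\right) = 164640 - 56903 = 107737$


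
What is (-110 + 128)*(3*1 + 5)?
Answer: 144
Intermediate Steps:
(-110 + 128)*(3*1 + 5) = 18*(3 + 5) = 18*8 = 144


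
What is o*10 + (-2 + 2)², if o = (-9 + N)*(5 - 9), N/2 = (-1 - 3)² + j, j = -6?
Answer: -440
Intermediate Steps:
N = 20 (N = 2*((-1 - 3)² - 6) = 2*((-4)² - 6) = 2*(16 - 6) = 2*10 = 20)
o = -44 (o = (-9 + 20)*(5 - 9) = 11*(-4) = -44)
o*10 + (-2 + 2)² = -44*10 + (-2 + 2)² = -440 + 0² = -440 + 0 = -440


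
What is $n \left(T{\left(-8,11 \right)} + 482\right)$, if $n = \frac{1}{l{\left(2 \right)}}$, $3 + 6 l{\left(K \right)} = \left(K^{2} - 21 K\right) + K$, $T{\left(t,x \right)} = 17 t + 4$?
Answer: $- \frac{700}{13} \approx -53.846$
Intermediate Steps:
$T{\left(t,x \right)} = 4 + 17 t$
$l{\left(K \right)} = - \frac{1}{2} - \frac{10 K}{3} + \frac{K^{2}}{6}$ ($l{\left(K \right)} = - \frac{1}{2} + \frac{\left(K^{2} - 21 K\right) + K}{6} = - \frac{1}{2} + \frac{K^{2} - 20 K}{6} = - \frac{1}{2} + \left(- \frac{10 K}{3} + \frac{K^{2}}{6}\right) = - \frac{1}{2} - \frac{10 K}{3} + \frac{K^{2}}{6}$)
$n = - \frac{2}{13}$ ($n = \frac{1}{- \frac{1}{2} - \frac{20}{3} + \frac{2^{2}}{6}} = \frac{1}{- \frac{1}{2} - \frac{20}{3} + \frac{1}{6} \cdot 4} = \frac{1}{- \frac{1}{2} - \frac{20}{3} + \frac{2}{3}} = \frac{1}{- \frac{13}{2}} = - \frac{2}{13} \approx -0.15385$)
$n \left(T{\left(-8,11 \right)} + 482\right) = - \frac{2 \left(\left(4 + 17 \left(-8\right)\right) + 482\right)}{13} = - \frac{2 \left(\left(4 - 136\right) + 482\right)}{13} = - \frac{2 \left(-132 + 482\right)}{13} = \left(- \frac{2}{13}\right) 350 = - \frac{700}{13}$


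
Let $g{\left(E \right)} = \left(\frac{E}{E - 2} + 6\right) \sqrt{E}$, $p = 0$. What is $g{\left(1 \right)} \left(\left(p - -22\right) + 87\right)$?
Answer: $545$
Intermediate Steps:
$g{\left(E \right)} = \sqrt{E} \left(6 + \frac{E}{-2 + E}\right)$ ($g{\left(E \right)} = \left(\frac{E}{-2 + E} + 6\right) \sqrt{E} = \left(6 + \frac{E}{-2 + E}\right) \sqrt{E} = \sqrt{E} \left(6 + \frac{E}{-2 + E}\right)$)
$g{\left(1 \right)} \left(\left(p - -22\right) + 87\right) = \frac{\sqrt{1} \left(-12 + 7 \cdot 1\right)}{-2 + 1} \left(\left(0 - -22\right) + 87\right) = 1 \frac{1}{-1} \left(-12 + 7\right) \left(\left(0 + 22\right) + 87\right) = 1 \left(-1\right) \left(-5\right) \left(22 + 87\right) = 5 \cdot 109 = 545$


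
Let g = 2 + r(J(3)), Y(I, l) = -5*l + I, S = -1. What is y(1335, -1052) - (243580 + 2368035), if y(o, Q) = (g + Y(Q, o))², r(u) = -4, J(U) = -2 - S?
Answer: 57125826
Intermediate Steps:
J(U) = -1 (J(U) = -2 - 1*(-1) = -2 + 1 = -1)
Y(I, l) = I - 5*l
g = -2 (g = 2 - 4 = -2)
y(o, Q) = (-2 + Q - 5*o)² (y(o, Q) = (-2 + (Q - 5*o))² = (-2 + Q - 5*o)²)
y(1335, -1052) - (243580 + 2368035) = (-2 - 1052 - 5*1335)² - (243580 + 2368035) = (-2 - 1052 - 6675)² - 1*2611615 = (-7729)² - 2611615 = 59737441 - 2611615 = 57125826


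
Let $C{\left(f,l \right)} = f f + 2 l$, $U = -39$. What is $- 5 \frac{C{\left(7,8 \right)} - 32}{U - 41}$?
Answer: $\frac{33}{16} \approx 2.0625$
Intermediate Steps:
$C{\left(f,l \right)} = f^{2} + 2 l$
$- 5 \frac{C{\left(7,8 \right)} - 32}{U - 41} = - 5 \frac{\left(7^{2} + 2 \cdot 8\right) - 32}{-39 - 41} = - 5 \frac{\left(49 + 16\right) - 32}{-80} = - 5 \left(65 - 32\right) \left(- \frac{1}{80}\right) = - 5 \cdot 33 \left(- \frac{1}{80}\right) = \left(-5\right) \left(- \frac{33}{80}\right) = \frac{33}{16}$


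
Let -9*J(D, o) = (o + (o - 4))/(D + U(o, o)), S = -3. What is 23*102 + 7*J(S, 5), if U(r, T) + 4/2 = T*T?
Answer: 70373/30 ≈ 2345.8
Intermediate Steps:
U(r, T) = -2 + T**2 (U(r, T) = -2 + T*T = -2 + T**2)
J(D, o) = -(-4 + 2*o)/(9*(-2 + D + o**2)) (J(D, o) = -(o + (o - 4))/(9*(D + (-2 + o**2))) = -(o + (-4 + o))/(9*(-2 + D + o**2)) = -(-4 + 2*o)/(9*(-2 + D + o**2)))
23*102 + 7*J(S, 5) = 23*102 + 7*(2*(2 - 1*5)/(9*(-2 - 3 + 5**2))) = 2346 + 7*(2*(2 - 5)/(9*(-2 - 3 + 25))) = 2346 + 7*((2/9)*(-3)/20) = 2346 + 7*((2/9)*(1/20)*(-3)) = 2346 + 7*(-1/30) = 2346 - 7/30 = 70373/30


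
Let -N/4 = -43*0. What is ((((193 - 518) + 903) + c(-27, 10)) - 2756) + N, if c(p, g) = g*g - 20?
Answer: -2098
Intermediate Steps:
c(p, g) = -20 + g**2 (c(p, g) = g**2 - 20 = -20 + g**2)
N = 0 (N = -(-172)*0 = -4*0 = 0)
((((193 - 518) + 903) + c(-27, 10)) - 2756) + N = ((((193 - 518) + 903) + (-20 + 10**2)) - 2756) + 0 = (((-325 + 903) + (-20 + 100)) - 2756) + 0 = ((578 + 80) - 2756) + 0 = (658 - 2756) + 0 = -2098 + 0 = -2098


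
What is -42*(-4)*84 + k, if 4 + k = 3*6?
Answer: 14126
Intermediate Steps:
k = 14 (k = -4 + 3*6 = -4 + 18 = 14)
-42*(-4)*84 + k = -42*(-4)*84 + 14 = 168*84 + 14 = 14112 + 14 = 14126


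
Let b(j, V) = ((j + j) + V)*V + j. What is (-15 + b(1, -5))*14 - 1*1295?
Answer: -1281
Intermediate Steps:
b(j, V) = j + V*(V + 2*j) (b(j, V) = (2*j + V)*V + j = (V + 2*j)*V + j = V*(V + 2*j) + j = j + V*(V + 2*j))
(-15 + b(1, -5))*14 - 1*1295 = (-15 + (1 + (-5)² + 2*(-5)*1))*14 - 1*1295 = (-15 + (1 + 25 - 10))*14 - 1295 = (-15 + 16)*14 - 1295 = 1*14 - 1295 = 14 - 1295 = -1281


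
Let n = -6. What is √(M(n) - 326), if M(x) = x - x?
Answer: I*√326 ≈ 18.055*I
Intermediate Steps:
M(x) = 0
√(M(n) - 326) = √(0 - 326) = √(-326) = I*√326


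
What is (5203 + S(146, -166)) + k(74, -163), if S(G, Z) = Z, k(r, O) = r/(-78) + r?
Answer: 199292/39 ≈ 5110.1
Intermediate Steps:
k(r, O) = 77*r/78 (k(r, O) = r*(-1/78) + r = -r/78 + r = 77*r/78)
(5203 + S(146, -166)) + k(74, -163) = (5203 - 166) + (77/78)*74 = 5037 + 2849/39 = 199292/39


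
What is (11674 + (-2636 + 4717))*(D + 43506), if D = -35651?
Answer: 108045525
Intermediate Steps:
(11674 + (-2636 + 4717))*(D + 43506) = (11674 + (-2636 + 4717))*(-35651 + 43506) = (11674 + 2081)*7855 = 13755*7855 = 108045525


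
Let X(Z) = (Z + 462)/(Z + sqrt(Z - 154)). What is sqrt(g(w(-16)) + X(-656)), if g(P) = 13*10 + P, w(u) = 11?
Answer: sqrt((92690 - 1269*I*sqrt(10))/(656 - 9*I*sqrt(10))) ≈ 11.887 + 0.00054*I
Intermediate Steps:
g(P) = 130 + P
X(Z) = (462 + Z)/(Z + sqrt(-154 + Z))
sqrt(g(w(-16)) + X(-656)) = sqrt((130 + 11) + (462 - 656)/(-656 + sqrt(-154 - 656))) = sqrt(141 - 194/(-656 + sqrt(-810))) = sqrt(141 - 194/(-656 + 9*I*sqrt(10)))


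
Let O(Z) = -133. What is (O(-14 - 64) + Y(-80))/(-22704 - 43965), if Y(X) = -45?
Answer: 178/66669 ≈ 0.0026699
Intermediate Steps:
(O(-14 - 64) + Y(-80))/(-22704 - 43965) = (-133 - 45)/(-22704 - 43965) = -178/(-66669) = -178*(-1/66669) = 178/66669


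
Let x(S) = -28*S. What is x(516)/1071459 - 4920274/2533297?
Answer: -1769490978274/904774623441 ≈ -1.9557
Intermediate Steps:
x(516)/1071459 - 4920274/2533297 = -28*516/1071459 - 4920274/2533297 = -14448*1/1071459 - 4920274*1/2533297 = -4816/357153 - 4920274/2533297 = -1769490978274/904774623441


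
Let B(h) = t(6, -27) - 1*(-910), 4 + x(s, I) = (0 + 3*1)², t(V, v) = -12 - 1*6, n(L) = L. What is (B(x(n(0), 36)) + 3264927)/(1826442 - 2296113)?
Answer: -3265819/469671 ≈ -6.9534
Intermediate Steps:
t(V, v) = -18 (t(V, v) = -12 - 6 = -18)
x(s, I) = 5 (x(s, I) = -4 + (0 + 3*1)² = -4 + (0 + 3)² = -4 + 3² = -4 + 9 = 5)
B(h) = 892 (B(h) = -18 - 1*(-910) = -18 + 910 = 892)
(B(x(n(0), 36)) + 3264927)/(1826442 - 2296113) = (892 + 3264927)/(1826442 - 2296113) = 3265819/(-469671) = 3265819*(-1/469671) = -3265819/469671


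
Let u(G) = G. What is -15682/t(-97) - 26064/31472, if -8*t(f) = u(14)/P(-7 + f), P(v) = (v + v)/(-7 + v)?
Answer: 3666145325/218337 ≈ 16791.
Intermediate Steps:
P(v) = 2*v/(-7 + v) (P(v) = (2*v)/(-7 + v) = 2*v/(-7 + v))
t(f) = -7*(-14 + f)/(8*(-7 + f)) (t(f) = -7/(4*(2*(-7 + f)/(-7 + (-7 + f)))) = -7/(4*(2*(-7 + f)/(-14 + f))) = -7*(-14 + f)/(2*(-7 + f))/4 = -7*(-14 + f)/(8*(-7 + f)))
-15682/t(-97) - 26064/31472 = -15682*8*(-7 - 97)/(7*(14 - 1*(-97))) - 26064/31472 = -15682*(-832/(7*(14 + 97))) - 26064*1/31472 = -15682/((7/8)*(-1/104)*111) - 1629/1967 = -15682/(-777/832) - 1629/1967 = -15682*(-832/777) - 1629/1967 = 13047424/777 - 1629/1967 = 3666145325/218337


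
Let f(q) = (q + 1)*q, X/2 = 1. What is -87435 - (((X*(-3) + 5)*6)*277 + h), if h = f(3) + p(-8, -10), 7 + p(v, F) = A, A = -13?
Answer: -85765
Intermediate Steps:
X = 2 (X = 2*1 = 2)
f(q) = q*(1 + q) (f(q) = (1 + q)*q = q*(1 + q))
p(v, F) = -20 (p(v, F) = -7 - 13 = -20)
h = -8 (h = 3*(1 + 3) - 20 = 3*4 - 20 = 12 - 20 = -8)
-87435 - (((X*(-3) + 5)*6)*277 + h) = -87435 - (((2*(-3) + 5)*6)*277 - 8) = -87435 - (((-6 + 5)*6)*277 - 8) = -87435 - (-1*6*277 - 8) = -87435 - (-6*277 - 8) = -87435 - (-1662 - 8) = -87435 - 1*(-1670) = -87435 + 1670 = -85765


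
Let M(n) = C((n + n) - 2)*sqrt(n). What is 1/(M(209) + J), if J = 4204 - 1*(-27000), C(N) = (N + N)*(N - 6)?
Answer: -7801/6079715719996 + 21320*sqrt(209)/1519928929999 ≈ 2.0150e-7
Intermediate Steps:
C(N) = 2*N*(-6 + N) (C(N) = (2*N)*(-6 + N) = 2*N*(-6 + N))
M(n) = 2*sqrt(n)*(-8 + 2*n)*(-2 + 2*n) (M(n) = (2*((n + n) - 2)*(-6 + ((n + n) - 2)))*sqrt(n) = (2*(2*n - 2)*(-6 + (2*n - 2)))*sqrt(n) = (2*(-2 + 2*n)*(-6 + (-2 + 2*n)))*sqrt(n) = (2*(-2 + 2*n)*(-8 + 2*n))*sqrt(n) = (2*(-8 + 2*n)*(-2 + 2*n))*sqrt(n) = 2*sqrt(n)*(-8 + 2*n)*(-2 + 2*n))
J = 31204 (J = 4204 + 27000 = 31204)
1/(M(209) + J) = 1/(8*sqrt(209)*(-1 + 209)*(-4 + 209) + 31204) = 1/(8*sqrt(209)*208*205 + 31204) = 1/(341120*sqrt(209) + 31204) = 1/(31204 + 341120*sqrt(209))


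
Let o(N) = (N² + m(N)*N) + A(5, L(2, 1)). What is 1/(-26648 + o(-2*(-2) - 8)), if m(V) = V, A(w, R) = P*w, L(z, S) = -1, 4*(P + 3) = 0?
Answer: -1/26631 ≈ -3.7550e-5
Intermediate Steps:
P = -3 (P = -3 + (¼)*0 = -3 + 0 = -3)
A(w, R) = -3*w
o(N) = -15 + 2*N² (o(N) = (N² + N*N) - 3*5 = (N² + N²) - 15 = 2*N² - 15 = -15 + 2*N²)
1/(-26648 + o(-2*(-2) - 8)) = 1/(-26648 + (-15 + 2*(-2*(-2) - 8)²)) = 1/(-26648 + (-15 + 2*(4 - 8)²)) = 1/(-26648 + (-15 + 2*(-4)²)) = 1/(-26648 + (-15 + 2*16)) = 1/(-26648 + (-15 + 32)) = 1/(-26648 + 17) = 1/(-26631) = -1/26631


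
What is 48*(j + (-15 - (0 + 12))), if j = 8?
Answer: -912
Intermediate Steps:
48*(j + (-15 - (0 + 12))) = 48*(8 + (-15 - (0 + 12))) = 48*(8 + (-15 - 1*12)) = 48*(8 + (-15 - 12)) = 48*(8 - 27) = 48*(-19) = -912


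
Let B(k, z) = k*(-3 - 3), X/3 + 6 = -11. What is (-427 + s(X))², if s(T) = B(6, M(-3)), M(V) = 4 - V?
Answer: 214369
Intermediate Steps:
X = -51 (X = -18 + 3*(-11) = -18 - 33 = -51)
B(k, z) = -6*k (B(k, z) = k*(-6) = -6*k)
s(T) = -36 (s(T) = -6*6 = -36)
(-427 + s(X))² = (-427 - 36)² = (-463)² = 214369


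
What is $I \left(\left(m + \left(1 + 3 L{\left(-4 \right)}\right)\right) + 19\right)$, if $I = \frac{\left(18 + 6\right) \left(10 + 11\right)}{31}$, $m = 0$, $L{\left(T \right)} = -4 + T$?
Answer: $- \frac{2016}{31} \approx -65.032$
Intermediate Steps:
$I = \frac{504}{31}$ ($I = 24 \cdot 21 \cdot \frac{1}{31} = 504 \cdot \frac{1}{31} = \frac{504}{31} \approx 16.258$)
$I \left(\left(m + \left(1 + 3 L{\left(-4 \right)}\right)\right) + 19\right) = \frac{504 \left(\left(0 + \left(1 + 3 \left(-4 - 4\right)\right)\right) + 19\right)}{31} = \frac{504 \left(\left(0 + \left(1 + 3 \left(-8\right)\right)\right) + 19\right)}{31} = \frac{504 \left(\left(0 + \left(1 - 24\right)\right) + 19\right)}{31} = \frac{504 \left(\left(0 - 23\right) + 19\right)}{31} = \frac{504 \left(-23 + 19\right)}{31} = \frac{504}{31} \left(-4\right) = - \frac{2016}{31}$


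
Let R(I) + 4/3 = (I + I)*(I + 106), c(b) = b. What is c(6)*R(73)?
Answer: 156796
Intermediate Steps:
R(I) = -4/3 + 2*I*(106 + I) (R(I) = -4/3 + (I + I)*(I + 106) = -4/3 + (2*I)*(106 + I) = -4/3 + 2*I*(106 + I))
c(6)*R(73) = 6*(-4/3 + 2*73² + 212*73) = 6*(-4/3 + 2*5329 + 15476) = 6*(-4/3 + 10658 + 15476) = 6*(78398/3) = 156796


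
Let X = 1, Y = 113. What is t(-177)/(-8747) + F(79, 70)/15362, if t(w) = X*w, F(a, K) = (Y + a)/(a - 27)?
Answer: 17883909/873414191 ≈ 0.020476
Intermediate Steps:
F(a, K) = (113 + a)/(-27 + a) (F(a, K) = (113 + a)/(a - 27) = (113 + a)/(-27 + a))
t(w) = w (t(w) = 1*w = w)
t(-177)/(-8747) + F(79, 70)/15362 = -177/(-8747) + ((113 + 79)/(-27 + 79))/15362 = -177*(-1/8747) + (192/52)*(1/15362) = 177/8747 + ((1/52)*192)*(1/15362) = 177/8747 + (48/13)*(1/15362) = 177/8747 + 24/99853 = 17883909/873414191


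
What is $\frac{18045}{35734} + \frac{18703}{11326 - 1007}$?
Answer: $\frac{50267021}{21690538} \approx 2.3175$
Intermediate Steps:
$\frac{18045}{35734} + \frac{18703}{11326 - 1007} = 18045 \cdot \frac{1}{35734} + \frac{18703}{10319} = \frac{18045}{35734} + 18703 \cdot \frac{1}{10319} = \frac{18045}{35734} + \frac{18703}{10319} = \frac{50267021}{21690538}$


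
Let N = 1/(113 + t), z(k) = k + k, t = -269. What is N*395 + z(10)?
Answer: 2725/156 ≈ 17.468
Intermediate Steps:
z(k) = 2*k
N = -1/156 (N = 1/(113 - 269) = 1/(-156) = -1/156 ≈ -0.0064103)
N*395 + z(10) = -1/156*395 + 2*10 = -395/156 + 20 = 2725/156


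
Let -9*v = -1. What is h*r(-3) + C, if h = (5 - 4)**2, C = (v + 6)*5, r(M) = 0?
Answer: 275/9 ≈ 30.556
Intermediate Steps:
v = 1/9 (v = -1/9*(-1) = 1/9 ≈ 0.11111)
C = 275/9 (C = (1/9 + 6)*5 = (55/9)*5 = 275/9 ≈ 30.556)
h = 1 (h = 1**2 = 1)
h*r(-3) + C = 1*0 + 275/9 = 0 + 275/9 = 275/9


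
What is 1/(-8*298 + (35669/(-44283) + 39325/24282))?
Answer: -358426602/854197247729 ≈ -0.00041961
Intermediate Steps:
1/(-8*298 + (35669/(-44283) + 39325/24282)) = 1/(-2384 + (35669*(-1/44283) + 39325*(1/24282))) = 1/(-2384 + (-35669/44283 + 39325/24282)) = 1/(-2384 + 291771439/358426602) = 1/(-854197247729/358426602) = -358426602/854197247729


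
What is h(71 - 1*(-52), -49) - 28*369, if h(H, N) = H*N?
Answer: -16359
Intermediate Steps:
h(71 - 1*(-52), -49) - 28*369 = (71 - 1*(-52))*(-49) - 28*369 = (71 + 52)*(-49) - 1*10332 = 123*(-49) - 10332 = -6027 - 10332 = -16359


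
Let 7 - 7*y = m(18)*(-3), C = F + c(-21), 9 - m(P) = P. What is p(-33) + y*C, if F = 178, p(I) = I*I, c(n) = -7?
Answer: 4203/7 ≈ 600.43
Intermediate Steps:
p(I) = I²
m(P) = 9 - P
C = 171 (C = 178 - 7 = 171)
y = -20/7 (y = 1 - (9 - 1*18)*(-3)/7 = 1 - (9 - 18)*(-3)/7 = 1 - (-9)*(-3)/7 = 1 - ⅐*27 = 1 - 27/7 = -20/7 ≈ -2.8571)
p(-33) + y*C = (-33)² - 20/7*171 = 1089 - 3420/7 = 4203/7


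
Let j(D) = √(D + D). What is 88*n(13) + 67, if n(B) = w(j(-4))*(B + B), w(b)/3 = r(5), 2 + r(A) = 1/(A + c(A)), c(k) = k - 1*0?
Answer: -64873/5 ≈ -12975.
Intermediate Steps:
c(k) = k (c(k) = k + 0 = k)
j(D) = √2*√D (j(D) = √(2*D) = √2*√D)
r(A) = -2 + 1/(2*A) (r(A) = -2 + 1/(A + A) = -2 + 1/(2*A))
w(b) = -57/10 (w(b) = 3*(-2 + (½)/5) = 3*(-2 + (½)*(⅕)) = 3*(-2 + ⅒) = 3*(-19/10) = -57/10)
n(B) = -57*B/5 (n(B) = -57*(B + B)/10 = -57*B/5)
88*n(13) + 67 = 88*(-57/5*13) + 67 = 88*(-741/5) + 67 = -65208/5 + 67 = -64873/5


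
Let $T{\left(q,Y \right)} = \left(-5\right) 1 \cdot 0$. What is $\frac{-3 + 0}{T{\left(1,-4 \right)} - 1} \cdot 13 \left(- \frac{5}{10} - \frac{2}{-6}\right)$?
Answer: $- \frac{13}{2} \approx -6.5$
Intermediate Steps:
$T{\left(q,Y \right)} = 0$ ($T{\left(q,Y \right)} = \left(-5\right) 0 = 0$)
$\frac{-3 + 0}{T{\left(1,-4 \right)} - 1} \cdot 13 \left(- \frac{5}{10} - \frac{2}{-6}\right) = \frac{-3 + 0}{0 - 1} \cdot 13 \left(- \frac{5}{10} - \frac{2}{-6}\right) = - \frac{3}{-1} \cdot 13 \left(\left(-5\right) \frac{1}{10} - - \frac{1}{3}\right) = \left(-3\right) \left(-1\right) 13 \left(- \frac{1}{2} + \frac{1}{3}\right) = 3 \cdot 13 \left(- \frac{1}{6}\right) = 39 \left(- \frac{1}{6}\right) = - \frac{13}{2}$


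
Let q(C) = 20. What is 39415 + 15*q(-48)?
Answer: 39715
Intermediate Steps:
39415 + 15*q(-48) = 39415 + 15*20 = 39415 + 300 = 39715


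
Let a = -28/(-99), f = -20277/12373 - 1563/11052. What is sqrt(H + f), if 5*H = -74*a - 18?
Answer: I*sqrt(15031045052756350805)/1253508630 ≈ 3.0929*I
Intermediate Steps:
f = -81146801/45582132 (f = -20277*1/12373 - 1563*1/11052 = -20277/12373 - 521/3684 = -81146801/45582132 ≈ -1.7802)
a = 28/99 (a = -28*(-1/99) = 28/99 ≈ 0.28283)
H = -3854/495 (H = (-74*28/99 - 18)/5 = (-2072/99 - 18)/5 = (1/5)*(-3854/99) = -3854/495 ≈ -7.7859)
sqrt(H + f) = sqrt(-3854/495 - 81146801/45582132) = sqrt(-71947067741/7521051780) = I*sqrt(15031045052756350805)/1253508630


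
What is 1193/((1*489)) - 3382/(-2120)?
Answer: 2091479/518340 ≈ 4.0350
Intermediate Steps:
1193/((1*489)) - 3382/(-2120) = 1193/489 - 3382*(-1/2120) = 1193*(1/489) + 1691/1060 = 1193/489 + 1691/1060 = 2091479/518340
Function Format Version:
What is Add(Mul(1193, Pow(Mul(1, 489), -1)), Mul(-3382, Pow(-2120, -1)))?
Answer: Rational(2091479, 518340) ≈ 4.0350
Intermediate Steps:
Add(Mul(1193, Pow(Mul(1, 489), -1)), Mul(-3382, Pow(-2120, -1))) = Add(Mul(1193, Pow(489, -1)), Mul(-3382, Rational(-1, 2120))) = Add(Mul(1193, Rational(1, 489)), Rational(1691, 1060)) = Add(Rational(1193, 489), Rational(1691, 1060)) = Rational(2091479, 518340)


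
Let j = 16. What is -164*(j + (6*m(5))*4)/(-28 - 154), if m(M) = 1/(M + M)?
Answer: 7544/455 ≈ 16.580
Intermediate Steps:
m(M) = 1/(2*M)
-164*(j + (6*m(5))*4)/(-28 - 154) = -164*(16 + (6*((½)/5))*4)/(-28 - 154) = -164*(16 + (6*((½)*(⅕)))*4)/(-182) = -164*(16 + (6*(⅒))*4)*(-1)/182 = -164*(16 + (⅗)*4)*(-1)/182 = -164*(16 + 12/5)*(-1)/182 = -15088*(-1)/(5*182) = -164*(-46/455) = 7544/455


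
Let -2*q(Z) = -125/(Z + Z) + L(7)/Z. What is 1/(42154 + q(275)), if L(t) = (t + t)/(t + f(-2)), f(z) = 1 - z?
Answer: 5500/231847611 ≈ 2.3722e-5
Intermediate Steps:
L(t) = 2*t/(3 + t) (L(t) = (t + t)/(t + (1 - 1*(-2))) = (2*t)/(t + (1 + 2)) = (2*t)/(t + 3) = (2*t)/(3 + t) = 2*t/(3 + t))
q(Z) = 611/(20*Z) (q(Z) = -(-125/(Z + Z) + (2*7/(3 + 7))/Z)/2 = -(-125*1/(2*Z) + (2*7/10)/Z)/2 = -(-125/(2*Z) + (2*7*(1/10))/Z)/2 = -(-125/(2*Z) + 7/(5*Z))/2 = -(-611)/(20*Z) = 611/(20*Z))
1/(42154 + q(275)) = 1/(42154 + (611/20)/275) = 1/(42154 + (611/20)*(1/275)) = 1/(42154 + 611/5500) = 1/(231847611/5500) = 5500/231847611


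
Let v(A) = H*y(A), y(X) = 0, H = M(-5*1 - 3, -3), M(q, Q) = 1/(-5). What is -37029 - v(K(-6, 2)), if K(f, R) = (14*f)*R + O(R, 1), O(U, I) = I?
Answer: -37029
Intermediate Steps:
M(q, Q) = -⅕
H = -⅕ ≈ -0.20000
K(f, R) = 1 + 14*R*f (K(f, R) = (14*f)*R + 1 = 14*R*f + 1 = 1 + 14*R*f)
v(A) = 0 (v(A) = -⅕*0 = 0)
-37029 - v(K(-6, 2)) = -37029 - 1*0 = -37029 + 0 = -37029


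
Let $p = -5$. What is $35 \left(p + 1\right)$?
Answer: $-140$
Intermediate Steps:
$35 \left(p + 1\right) = 35 \left(-5 + 1\right) = 35 \left(-4\right) = -140$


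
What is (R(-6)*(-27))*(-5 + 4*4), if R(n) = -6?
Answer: 1782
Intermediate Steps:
(R(-6)*(-27))*(-5 + 4*4) = (-6*(-27))*(-5 + 4*4) = 162*(-5 + 16) = 162*11 = 1782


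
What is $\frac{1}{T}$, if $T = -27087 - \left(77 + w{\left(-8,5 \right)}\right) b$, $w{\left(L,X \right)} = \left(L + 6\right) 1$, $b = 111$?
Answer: $- \frac{1}{35412} \approx -2.8239 \cdot 10^{-5}$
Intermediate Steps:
$w{\left(L,X \right)} = 6 + L$ ($w{\left(L,X \right)} = \left(6 + L\right) 1 = 6 + L$)
$T = -35412$ ($T = -27087 - \left(77 + \left(6 - 8\right)\right) 111 = -27087 - \left(77 - 2\right) 111 = -27087 - 75 \cdot 111 = -27087 - 8325 = -35412$)
$\frac{1}{T} = \frac{1}{-35412} = - \frac{1}{35412}$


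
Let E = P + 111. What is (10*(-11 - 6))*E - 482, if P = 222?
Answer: -57092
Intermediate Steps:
E = 333 (E = 222 + 111 = 333)
(10*(-11 - 6))*E - 482 = (10*(-11 - 6))*333 - 482 = (10*(-17))*333 - 482 = -170*333 - 482 = -56610 - 482 = -57092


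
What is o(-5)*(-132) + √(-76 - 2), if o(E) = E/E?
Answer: -132 + I*√78 ≈ -132.0 + 8.8318*I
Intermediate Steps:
o(E) = 1
o(-5)*(-132) + √(-76 - 2) = 1*(-132) + √(-76 - 2) = -132 + √(-78) = -132 + I*√78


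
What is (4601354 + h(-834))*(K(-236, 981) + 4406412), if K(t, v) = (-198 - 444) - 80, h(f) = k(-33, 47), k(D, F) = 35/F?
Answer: 952790701499370/47 ≈ 2.0272e+13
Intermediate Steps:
h(f) = 35/47
K(t, v) = -722 (K(t, v) = -642 - 80 = -722)
(4601354 + h(-834))*(K(-236, 981) + 4406412) = (4601354 + 35/47)*(-722 + 4406412) = (216263673/47)*4405690 = 952790701499370/47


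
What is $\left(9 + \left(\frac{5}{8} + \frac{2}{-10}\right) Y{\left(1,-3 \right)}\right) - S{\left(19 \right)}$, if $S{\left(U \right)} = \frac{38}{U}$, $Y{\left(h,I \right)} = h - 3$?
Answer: $\frac{123}{20} \approx 6.15$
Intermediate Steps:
$Y{\left(h,I \right)} = -3 + h$
$\left(9 + \left(\frac{5}{8} + \frac{2}{-10}\right) Y{\left(1,-3 \right)}\right) - S{\left(19 \right)} = \left(9 + \left(\frac{5}{8} + \frac{2}{-10}\right) \left(-3 + 1\right)\right) - \frac{38}{19} = \left(9 + \left(5 \cdot \frac{1}{8} + 2 \left(- \frac{1}{10}\right)\right) \left(-2\right)\right) - 38 \cdot \frac{1}{19} = \left(9 + \left(\frac{5}{8} - \frac{1}{5}\right) \left(-2\right)\right) - 2 = \left(9 + \frac{17}{40} \left(-2\right)\right) - 2 = \left(9 - \frac{17}{20}\right) - 2 = \frac{163}{20} - 2 = \frac{123}{20}$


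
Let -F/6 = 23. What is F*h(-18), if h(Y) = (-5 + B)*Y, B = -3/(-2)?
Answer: -8694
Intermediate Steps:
F = -138 (F = -6*23 = -138)
B = 3/2 (B = -3*(-½) = 3/2 ≈ 1.5000)
h(Y) = -7*Y/2 (h(Y) = (-5 + 3/2)*Y = -7*Y/2)
F*h(-18) = -(-483)*(-18) = -138*63 = -8694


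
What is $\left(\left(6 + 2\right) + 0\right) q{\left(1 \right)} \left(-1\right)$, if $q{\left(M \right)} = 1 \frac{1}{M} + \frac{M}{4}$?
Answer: $-10$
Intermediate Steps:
$q{\left(M \right)} = \frac{1}{M} + \frac{M}{4}$ ($q{\left(M \right)} = \frac{1}{M} + M \frac{1}{4} = \frac{1}{M} + \frac{M}{4}$)
$\left(\left(6 + 2\right) + 0\right) q{\left(1 \right)} \left(-1\right) = \left(\left(6 + 2\right) + 0\right) \left(1^{-1} + \frac{1}{4} \cdot 1\right) \left(-1\right) = \left(8 + 0\right) \left(1 + \frac{1}{4}\right) \left(-1\right) = 8 \cdot \frac{5}{4} \left(-1\right) = 10 \left(-1\right) = -10$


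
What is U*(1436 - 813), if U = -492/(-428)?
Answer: 76629/107 ≈ 716.16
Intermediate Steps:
U = 123/107 (U = -492*(-1/428) = 123/107 ≈ 1.1495)
U*(1436 - 813) = 123*(1436 - 813)/107 = (123/107)*623 = 76629/107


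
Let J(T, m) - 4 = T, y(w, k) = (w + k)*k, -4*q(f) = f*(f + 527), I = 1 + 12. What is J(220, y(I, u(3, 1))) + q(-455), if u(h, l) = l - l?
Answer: 8414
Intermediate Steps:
u(h, l) = 0
I = 13
q(f) = -f*(527 + f)/4 (q(f) = -f*(f + 527)/4 = -f*(527 + f)/4)
y(w, k) = k*(k + w) (y(w, k) = (k + w)*k = k*(k + w))
J(T, m) = 4 + T
J(220, y(I, u(3, 1))) + q(-455) = (4 + 220) - ¼*(-455)*(527 - 455) = 224 - ¼*(-455)*72 = 224 + 8190 = 8414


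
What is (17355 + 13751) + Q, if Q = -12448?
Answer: 18658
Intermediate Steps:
(17355 + 13751) + Q = (17355 + 13751) - 12448 = 31106 - 12448 = 18658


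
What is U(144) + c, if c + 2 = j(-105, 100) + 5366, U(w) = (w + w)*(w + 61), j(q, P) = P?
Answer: 64504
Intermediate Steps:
U(w) = 2*w*(61 + w) (U(w) = (2*w)*(61 + w) = 2*w*(61 + w))
c = 5464 (c = -2 + (100 + 5366) = -2 + 5466 = 5464)
U(144) + c = 2*144*(61 + 144) + 5464 = 2*144*205 + 5464 = 59040 + 5464 = 64504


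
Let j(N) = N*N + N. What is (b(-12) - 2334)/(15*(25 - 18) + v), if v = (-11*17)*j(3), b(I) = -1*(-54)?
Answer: 760/713 ≈ 1.0659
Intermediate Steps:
b(I) = 54
j(N) = N + N² (j(N) = N² + N = N + N²)
v = -2244 (v = (-11*17)*(3*(1 + 3)) = -561*4 = -187*12 = -2244)
(b(-12) - 2334)/(15*(25 - 18) + v) = (54 - 2334)/(15*(25 - 18) - 2244) = -2280/(15*7 - 2244) = -2280/(105 - 2244) = -2280/(-2139) = -2280*(-1/2139) = 760/713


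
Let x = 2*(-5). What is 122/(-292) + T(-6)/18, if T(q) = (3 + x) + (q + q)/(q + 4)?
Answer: -311/657 ≈ -0.47336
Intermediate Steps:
x = -10
T(q) = -7 + 2*q/(4 + q) (T(q) = (3 - 10) + (q + q)/(q + 4) = -7 + (2*q)/(4 + q) = -7 + 2*q/(4 + q))
122/(-292) + T(-6)/18 = 122/(-292) + ((-28 - 5*(-6))/(4 - 6))/18 = 122*(-1/292) + ((-28 + 30)/(-2))*(1/18) = -61/146 - 1/2*2*(1/18) = -61/146 - 1*1/18 = -61/146 - 1/18 = -311/657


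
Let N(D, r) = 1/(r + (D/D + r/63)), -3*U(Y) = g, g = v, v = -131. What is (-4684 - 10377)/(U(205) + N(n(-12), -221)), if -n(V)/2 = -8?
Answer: -636221823/1844422 ≈ -344.94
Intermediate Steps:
n(V) = 16 (n(V) = -2*(-8) = 16)
g = -131
U(Y) = 131/3 (U(Y) = -1/3*(-131) = 131/3)
N(D, r) = 1/(1 + 64*r/63) (N(D, r) = 1/(r + (1 + r*(1/63))) = 1/(r + (1 + r/63)) = 1/(1 + 64*r/63))
(-4684 - 10377)/(U(205) + N(n(-12), -221)) = (-4684 - 10377)/(131/3 + 63/(63 + 64*(-221))) = -15061/(131/3 + 63/(63 - 14144)) = -15061/(131/3 + 63/(-14081)) = -15061/(131/3 + 63*(-1/14081)) = -15061/(131/3 - 63/14081) = -15061/1844422/42243 = -15061*42243/1844422 = -636221823/1844422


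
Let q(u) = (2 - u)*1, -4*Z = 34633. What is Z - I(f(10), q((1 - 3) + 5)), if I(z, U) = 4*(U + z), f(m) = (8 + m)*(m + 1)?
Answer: -37785/4 ≈ -9446.3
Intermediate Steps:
f(m) = (1 + m)*(8 + m) (f(m) = (8 + m)*(1 + m) = (1 + m)*(8 + m))
Z = -34633/4 (Z = -¼*34633 = -34633/4 ≈ -8658.3)
q(u) = 2 - u
I(z, U) = 4*U + 4*z
Z - I(f(10), q((1 - 3) + 5)) = -34633/4 - (4*(2 - ((1 - 3) + 5)) + 4*(8 + 10² + 9*10)) = -34633/4 - (4*(2 - (-2 + 5)) + 4*(8 + 100 + 90)) = -34633/4 - (4*(2 - 1*3) + 4*198) = -34633/4 - (4*(2 - 3) + 792) = -34633/4 - (4*(-1) + 792) = -34633/4 - (-4 + 792) = -34633/4 - 1*788 = -34633/4 - 788 = -37785/4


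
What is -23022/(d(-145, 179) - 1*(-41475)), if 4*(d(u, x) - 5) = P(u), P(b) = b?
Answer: -92088/165775 ≈ -0.55550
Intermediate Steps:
d(u, x) = 5 + u/4
-23022/(d(-145, 179) - 1*(-41475)) = -23022/((5 + (¼)*(-145)) - 1*(-41475)) = -23022/((5 - 145/4) + 41475) = -23022/(-125/4 + 41475) = -23022/165775/4 = -23022*4/165775 = -92088/165775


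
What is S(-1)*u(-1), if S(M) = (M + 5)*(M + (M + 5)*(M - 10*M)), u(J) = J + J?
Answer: -280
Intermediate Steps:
u(J) = 2*J
S(M) = (5 + M)*(M - 9*M*(5 + M)) (S(M) = (5 + M)*(M + (5 + M)*(-9*M)) = (5 + M)*(M - 9*M*(5 + M)))
S(-1)*u(-1) = (-1*(-1)*(220 + 9*(-1)² + 89*(-1)))*(2*(-1)) = -1*(-1)*(220 + 9*1 - 89)*(-2) = -1*(-1)*(220 + 9 - 89)*(-2) = -1*(-1)*140*(-2) = 140*(-2) = -280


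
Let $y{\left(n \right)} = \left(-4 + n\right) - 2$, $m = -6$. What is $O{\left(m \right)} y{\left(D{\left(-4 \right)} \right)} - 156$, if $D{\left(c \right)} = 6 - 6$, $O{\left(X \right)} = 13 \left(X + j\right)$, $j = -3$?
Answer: $546$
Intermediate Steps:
$O{\left(X \right)} = -39 + 13 X$ ($O{\left(X \right)} = 13 \left(X - 3\right) = 13 \left(-3 + X\right) = -39 + 13 X$)
$D{\left(c \right)} = 0$ ($D{\left(c \right)} = 6 - 6 = 0$)
$y{\left(n \right)} = -6 + n$
$O{\left(m \right)} y{\left(D{\left(-4 \right)} \right)} - 156 = \left(-39 + 13 \left(-6\right)\right) \left(-6 + 0\right) - 156 = \left(-39 - 78\right) \left(-6\right) - 156 = \left(-117\right) \left(-6\right) - 156 = 702 - 156 = 546$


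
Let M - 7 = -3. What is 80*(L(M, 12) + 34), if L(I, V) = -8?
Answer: 2080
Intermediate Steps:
M = 4 (M = 7 - 3 = 4)
80*(L(M, 12) + 34) = 80*(-8 + 34) = 80*26 = 2080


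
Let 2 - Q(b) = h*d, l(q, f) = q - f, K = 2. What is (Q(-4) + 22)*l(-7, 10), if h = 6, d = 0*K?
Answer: -408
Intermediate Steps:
d = 0 (d = 0*2 = 0)
Q(b) = 2 (Q(b) = 2 - 6*0 = 2 - 1*0 = 2 + 0 = 2)
(Q(-4) + 22)*l(-7, 10) = (2 + 22)*(-7 - 1*10) = 24*(-7 - 10) = 24*(-17) = -408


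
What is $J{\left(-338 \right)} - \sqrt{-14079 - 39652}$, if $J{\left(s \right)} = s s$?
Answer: $114244 - i \sqrt{53731} \approx 1.1424 \cdot 10^{5} - 231.8 i$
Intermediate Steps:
$J{\left(s \right)} = s^{2}$
$J{\left(-338 \right)} - \sqrt{-14079 - 39652} = \left(-338\right)^{2} - \sqrt{-14079 - 39652} = 114244 - \sqrt{-53731} = 114244 - i \sqrt{53731}$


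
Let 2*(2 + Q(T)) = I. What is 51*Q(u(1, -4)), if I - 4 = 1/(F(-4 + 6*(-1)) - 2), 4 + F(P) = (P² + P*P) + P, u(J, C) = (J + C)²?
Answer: 51/368 ≈ 0.13859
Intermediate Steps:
u(J, C) = (C + J)²
F(P) = -4 + P + 2*P² (F(P) = -4 + ((P² + P*P) + P) = -4 + ((P² + P²) + P) = -4 + (2*P² + P) = -4 + (P + 2*P²) = -4 + P + 2*P²)
I = 737/184 (I = 4 + 1/((-4 + (-4 + 6*(-1)) + 2*(-4 + 6*(-1))²) - 2) = 4 + 1/((-4 + (-4 - 6) + 2*(-4 - 6)²) - 2) = 4 + 1/((-4 - 10 + 2*(-10)²) - 2) = 4 + 1/((-4 - 10 + 2*100) - 2) = 4 + 1/((-4 - 10 + 200) - 2) = 4 + 1/(186 - 2) = 4 + 1/184 = 737/184 ≈ 4.0054)
Q(T) = 1/368 (Q(T) = -2 + (½)*(737/184) = -2 + 737/368 = 1/368)
51*Q(u(1, -4)) = 51*(1/368) = 51/368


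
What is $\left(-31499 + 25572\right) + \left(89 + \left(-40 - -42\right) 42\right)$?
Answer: $-5754$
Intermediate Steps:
$\left(-31499 + 25572\right) + \left(89 + \left(-40 - -42\right) 42\right) = -5927 + \left(89 + \left(-40 + 42\right) 42\right) = -5927 + \left(89 + 2 \cdot 42\right) = -5927 + \left(89 + 84\right) = -5927 + 173 = -5754$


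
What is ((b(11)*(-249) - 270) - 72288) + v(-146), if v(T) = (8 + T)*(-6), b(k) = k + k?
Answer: -77208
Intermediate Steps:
b(k) = 2*k
v(T) = -48 - 6*T
((b(11)*(-249) - 270) - 72288) + v(-146) = (((2*11)*(-249) - 270) - 72288) + (-48 - 6*(-146)) = ((22*(-249) - 270) - 72288) + (-48 + 876) = ((-5478 - 270) - 72288) + 828 = (-5748 - 72288) + 828 = -78036 + 828 = -77208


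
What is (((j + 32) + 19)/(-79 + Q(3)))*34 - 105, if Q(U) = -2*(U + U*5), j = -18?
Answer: -13197/115 ≈ -114.76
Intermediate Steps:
Q(U) = -12*U (Q(U) = -2*(U + 5*U) = -12*U)
(((j + 32) + 19)/(-79 + Q(3)))*34 - 105 = (((-18 + 32) + 19)/(-79 - 12*3))*34 - 105 = ((14 + 19)/(-79 - 36))*34 - 105 = (33/(-115))*34 - 105 = (33*(-1/115))*34 - 105 = -33/115*34 - 105 = -1122/115 - 105 = -13197/115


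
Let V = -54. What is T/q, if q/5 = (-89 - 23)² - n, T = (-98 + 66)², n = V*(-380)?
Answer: -128/4985 ≈ -0.025677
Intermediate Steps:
n = 20520 (n = -54*(-380) = 20520)
T = 1024 (T = (-32)² = 1024)
q = -39880 (q = 5*((-89 - 23)² - 1*20520) = 5*((-112)² - 20520) = 5*(12544 - 20520) = 5*(-7976) = -39880)
T/q = 1024/(-39880) = 1024*(-1/39880) = -128/4985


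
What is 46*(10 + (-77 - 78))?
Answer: -6670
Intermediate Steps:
46*(10 + (-77 - 78)) = 46*(10 - 155) = 46*(-145) = -6670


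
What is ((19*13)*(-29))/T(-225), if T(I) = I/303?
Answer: 723463/75 ≈ 9646.2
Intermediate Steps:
T(I) = I/303 (T(I) = I*(1/303) = I/303)
((19*13)*(-29))/T(-225) = ((19*13)*(-29))/(((1/303)*(-225))) = (247*(-29))/(-75/101) = -7163*(-101/75) = 723463/75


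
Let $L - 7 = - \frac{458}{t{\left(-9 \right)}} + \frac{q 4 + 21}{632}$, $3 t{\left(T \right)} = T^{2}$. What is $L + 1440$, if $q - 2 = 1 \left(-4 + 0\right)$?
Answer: $\frac{24402503}{17064} \approx 1430.1$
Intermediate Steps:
$q = -2$ ($q = 2 + 1 \left(-4 + 0\right) = 2 + 1 \left(-4\right) = 2 - 4 = -2$)
$t{\left(T \right)} = \frac{T^{2}}{3}$
$L = - \frac{169657}{17064}$ ($L = 7 - \left(\frac{458}{27} - \frac{\left(-2\right) 4 + 21}{632}\right) = 7 + \left(- \frac{458}{\frac{1}{3} \cdot 81} + \left(-8 + 21\right) \frac{1}{632}\right) = 7 + \left(- \frac{458}{27} + 13 \cdot \frac{1}{632}\right) = 7 + \left(\left(-458\right) \frac{1}{27} + \frac{13}{632}\right) = 7 + \left(- \frac{458}{27} + \frac{13}{632}\right) = 7 - \frac{289105}{17064} = - \frac{169657}{17064} \approx -9.9424$)
$L + 1440 = - \frac{169657}{17064} + 1440 = \frac{24402503}{17064}$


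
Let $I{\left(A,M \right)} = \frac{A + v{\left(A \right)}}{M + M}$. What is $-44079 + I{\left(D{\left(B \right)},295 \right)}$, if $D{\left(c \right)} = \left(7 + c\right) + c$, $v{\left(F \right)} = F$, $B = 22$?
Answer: $- \frac{13003254}{295} \approx -44079.0$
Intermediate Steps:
$D{\left(c \right)} = 7 + 2 c$
$I{\left(A,M \right)} = \frac{A}{M}$ ($I{\left(A,M \right)} = \frac{A + A}{M + M} = \frac{2 A}{2 M} = 2 A \frac{1}{2 M} = \frac{A}{M}$)
$-44079 + I{\left(D{\left(B \right)},295 \right)} = -44079 + \frac{7 + 2 \cdot 22}{295} = -44079 + \left(7 + 44\right) \frac{1}{295} = -44079 + 51 \cdot \frac{1}{295} = -44079 + \frac{51}{295} = - \frac{13003254}{295}$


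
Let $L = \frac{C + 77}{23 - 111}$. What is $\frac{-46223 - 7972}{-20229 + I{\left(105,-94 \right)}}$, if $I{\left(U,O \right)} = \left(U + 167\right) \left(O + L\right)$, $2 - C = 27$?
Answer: $\frac{119229}{101107} \approx 1.1792$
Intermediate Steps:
$C = -25$ ($C = 2 - 27 = -25$)
$L = - \frac{13}{22}$ ($L = \frac{-25 + 77}{23 - 111} = \frac{52}{-88} = 52 \left(- \frac{1}{88}\right) = - \frac{13}{22} \approx -0.59091$)
$I{\left(U,O \right)} = \left(167 + U\right) \left(- \frac{13}{22} + O\right)$ ($I{\left(U,O \right)} = \left(U + 167\right) \left(O - \frac{13}{22}\right) = \left(167 + U\right) \left(- \frac{13}{22} + O\right)$)
$\frac{-46223 - 7972}{-20229 + I{\left(105,-94 \right)}} = \frac{-46223 - 7972}{-20229 - \frac{283016}{11}} = - \frac{54195}{-20229 - \frac{283016}{11}} = - \frac{54195}{- \frac{505535}{11}} = \left(-54195\right) \left(- \frac{11}{505535}\right) = \frac{119229}{101107}$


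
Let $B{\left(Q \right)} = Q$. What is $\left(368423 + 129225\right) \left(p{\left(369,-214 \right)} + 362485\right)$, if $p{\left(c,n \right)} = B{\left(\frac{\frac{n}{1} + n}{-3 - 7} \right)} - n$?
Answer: $\frac{902588656432}{5} \approx 1.8052 \cdot 10^{11}$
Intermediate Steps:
$p{\left(c,n \right)} = - \frac{6 n}{5}$ ($p{\left(c,n \right)} = \frac{\frac{n}{1} + n}{-3 - 7} - n = \frac{n 1 + n}{-10} - n = \left(n + n\right) \left(- \frac{1}{10}\right) - n = 2 n \left(- \frac{1}{10}\right) - n = - \frac{n}{5} - n = - \frac{6 n}{5}$)
$\left(368423 + 129225\right) \left(p{\left(369,-214 \right)} + 362485\right) = \left(368423 + 129225\right) \left(\left(- \frac{6}{5}\right) \left(-214\right) + 362485\right) = 497648 \left(\frac{1284}{5} + 362485\right) = 497648 \cdot \frac{1813709}{5} = \frac{902588656432}{5}$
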